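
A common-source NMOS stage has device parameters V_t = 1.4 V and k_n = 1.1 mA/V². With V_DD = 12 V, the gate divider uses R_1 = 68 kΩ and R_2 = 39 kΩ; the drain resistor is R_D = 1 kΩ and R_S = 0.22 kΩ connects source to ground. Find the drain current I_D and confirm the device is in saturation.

V_G = V_DD·R_2/(R_1+R_2) = 12×39/107 = 4.37 V.
Assume saturation: I_D = (k_n/2)(V_GS − V_t)² with V_GS = V_G − I_D·R_S = 4.37 − 0.22·I_D.
Substituting gives 0.0266·I_D² − 1.72·I_D + 4.86 = 0, with roots I_D = 2.96 or 61.6 mA.
The root I_D = 61.6 mA gives V_GS = -9.19 V ≤ V_t, so take I_D = 2.96 mA.
Then V_GS = 3.72 V and V_DS = V_DD − I_D(R_D+R_S) = 12 − 2.96×1.22 = 8.38 V.
Saturation requires V_DS ≥ V_GS − V_t = 2.32 V; 8.38 ≥ 2.32 ✓.

I_D ≈ 3 mA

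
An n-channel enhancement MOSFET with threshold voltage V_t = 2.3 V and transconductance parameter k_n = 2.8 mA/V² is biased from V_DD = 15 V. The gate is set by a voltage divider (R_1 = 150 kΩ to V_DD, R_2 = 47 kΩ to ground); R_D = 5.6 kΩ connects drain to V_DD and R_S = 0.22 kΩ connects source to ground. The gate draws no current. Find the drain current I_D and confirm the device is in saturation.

V_G = V_DD·R_2/(R_1+R_2) = 15×47/197 = 3.58 V.
Assume saturation: I_D = (k_n/2)(V_GS − V_t)² with V_GS = V_G − I_D·R_S = 3.58 − 0.22·I_D.
Substituting gives 0.0678·I_D² − 1.79·I_D + 2.29 = 0, with roots I_D = 1.35 or 25 mA.
The root I_D = 25 mA gives V_GS = -1.93 V ≤ V_t, so take I_D = 1.35 mA.
Then V_GS = 3.28 V and V_DS = V_DD − I_D(R_D+R_S) = 15 − 1.35×5.82 = 7.15 V.
Saturation requires V_DS ≥ V_GS − V_t = 0.982 V; 7.15 ≥ 0.982 ✓.

I_D ≈ 1.3 mA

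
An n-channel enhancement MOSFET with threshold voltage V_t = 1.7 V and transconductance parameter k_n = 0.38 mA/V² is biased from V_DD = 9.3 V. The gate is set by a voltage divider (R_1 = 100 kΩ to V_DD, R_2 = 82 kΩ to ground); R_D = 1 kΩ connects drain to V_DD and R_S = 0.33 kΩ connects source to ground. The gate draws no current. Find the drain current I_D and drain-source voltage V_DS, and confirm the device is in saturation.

V_G = V_DD·R_2/(R_1+R_2) = 9.3×82/182 = 4.19 V.
Assume saturation: I_D = (k_n/2)(V_GS − V_t)² with V_GS = V_G − I_D·R_S = 4.19 − 0.33·I_D.
Substituting gives 0.0207·I_D² − 1.31·I_D + 1.18 = 0, with roots I_D = 0.911 or 62.5 mA.
The root I_D = 62.5 mA gives V_GS = -16.4 V ≤ V_t, so take I_D = 0.911 mA.
Then V_GS = 3.89 V and V_DS = V_DD − I_D(R_D+R_S) = 9.3 − 0.911×1.33 = 8.09 V.
Saturation requires V_DS ≥ V_GS − V_t = 2.19 V; 8.09 ≥ 2.19 ✓.

I_D ≈ 0.91 mA, V_DS ≈ 8.1 V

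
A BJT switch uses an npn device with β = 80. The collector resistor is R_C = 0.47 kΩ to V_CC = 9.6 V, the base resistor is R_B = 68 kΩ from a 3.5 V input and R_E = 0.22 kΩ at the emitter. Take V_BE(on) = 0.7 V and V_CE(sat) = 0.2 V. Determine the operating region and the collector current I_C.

active; I_C ≈ 2.6 mA

Assume active. Base-emitter loop: I_B = (V_BB − V_BE)/(R_B + (β+1)R_E) = (3.5 − 0.7)/(68 + 81×0.22) = 0.0326 mA.
I_C = β·I_B = 80×0.0326 = 2.61 mA.
V_CE = V_CC − I_C·R_C − I_E·R_E = 9.6 − 2.61×0.47 − 2.64×0.22 = 7.79 V > V_CE(sat), so the active-region assumption holds.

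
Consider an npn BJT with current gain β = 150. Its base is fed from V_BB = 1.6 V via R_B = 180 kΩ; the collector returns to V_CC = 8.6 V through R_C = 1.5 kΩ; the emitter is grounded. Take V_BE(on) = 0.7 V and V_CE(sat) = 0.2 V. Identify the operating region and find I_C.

active; I_C ≈ 0.75 mA

Assume active. Base-emitter loop: I_B = (V_BB − V_BE)/R_B = (1.6 − 0.7)/180 = 0.005 mA.
I_C = β·I_B = 150×0.005 = 0.75 mA.
V_CE = V_CC − I_C·R_C = 8.6 − 0.75×1.5 = 7.47 V > V_CE(sat), so the active-region assumption holds.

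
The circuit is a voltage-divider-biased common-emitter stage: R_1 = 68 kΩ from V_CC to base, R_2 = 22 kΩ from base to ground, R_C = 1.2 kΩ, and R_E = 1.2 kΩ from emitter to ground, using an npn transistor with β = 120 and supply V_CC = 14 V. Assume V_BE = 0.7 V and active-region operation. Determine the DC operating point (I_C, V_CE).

Thevenize the base divider: V_Th = V_CC·R_2/(R_1+R_2) = 14×22/90 = 3.42 V, R_Th = R_1‖R_2 = 16.6 kΩ.
Base-emitter loop: V_Th = I_B·R_Th + V_BE + (β+1)I_B·R_E, so I_B = (3.42 − 0.7) / (16.6 + 121×1.2) = 0.0168 mA.
I_C = β·I_B = 120×0.0168 = 2.02 mA, and I_E = (β+1)I_B = 2.04 mA.
V_CE = V_CC − I_C·R_C − I_E·R_E = 14 − 2.02×1.2 − 2.04×1.2 = 9.13 V.
V_CE = 9.13 V > 0.2 V confirms active-region operation.

I_C ≈ 2 mA, V_CE ≈ 9.1 V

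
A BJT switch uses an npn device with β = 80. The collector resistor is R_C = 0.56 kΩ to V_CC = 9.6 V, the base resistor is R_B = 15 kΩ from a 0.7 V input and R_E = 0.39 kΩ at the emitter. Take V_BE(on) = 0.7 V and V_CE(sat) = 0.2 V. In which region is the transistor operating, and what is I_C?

cutoff; I_C ≈ 0

V_BB = 0.7 V ≤ V_BE(on) = 0.7 V, so the base-emitter junction is not forward biased.
The transistor is in cutoff: I_B = I_C = 0.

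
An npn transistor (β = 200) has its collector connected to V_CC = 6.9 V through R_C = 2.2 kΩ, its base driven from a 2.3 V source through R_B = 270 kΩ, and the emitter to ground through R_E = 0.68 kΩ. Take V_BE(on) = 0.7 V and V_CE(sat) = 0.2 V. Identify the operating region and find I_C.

Assume active. Base-emitter loop: I_B = (V_BB − V_BE)/(R_B + (β+1)R_E) = (2.3 − 0.7)/(270 + 201×0.68) = 0.00393 mA.
I_C = β·I_B = 200×0.00393 = 0.787 mA.
V_CE = V_CC − I_C·R_C − I_E·R_E = 6.9 − 0.787×2.2 − 0.791×0.68 = 4.63 V > V_CE(sat), so the active-region assumption holds.

active; I_C ≈ 0.79 mA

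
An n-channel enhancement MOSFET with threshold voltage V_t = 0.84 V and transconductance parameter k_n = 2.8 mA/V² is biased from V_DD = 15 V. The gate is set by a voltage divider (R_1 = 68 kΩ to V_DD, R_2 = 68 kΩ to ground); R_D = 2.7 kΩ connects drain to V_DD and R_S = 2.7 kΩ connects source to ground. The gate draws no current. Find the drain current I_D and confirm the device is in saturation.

I_D ≈ 2 mA

V_G = V_DD·R_2/(R_1+R_2) = 15×68/136 = 7.5 V.
Assume saturation: I_D = (k_n/2)(V_GS − V_t)² with V_GS = V_G − I_D·R_S = 7.5 − 2.7·I_D.
Substituting gives 10.2·I_D² − 51.3·I_D + 62.1 = 0, with roots I_D = 2.02 or 3.01 mA.
The root I_D = 3.01 mA gives V_GS = -0.626 V ≤ V_t, so take I_D = 2.02 mA.
Then V_GS = 2.04 V and V_DS = V_DD − I_D(R_D+R_S) = 15 − 2.02×5.4 = 4.08 V.
Saturation requires V_DS ≥ V_GS − V_t = 1.2 V; 4.08 ≥ 1.2 ✓.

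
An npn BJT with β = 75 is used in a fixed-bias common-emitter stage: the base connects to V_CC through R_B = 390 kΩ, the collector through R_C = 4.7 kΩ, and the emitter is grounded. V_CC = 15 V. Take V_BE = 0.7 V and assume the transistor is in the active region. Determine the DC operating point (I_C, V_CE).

I_C ≈ 2.8 mA, V_CE ≈ 2.1 V

Base loop: V_CC = I_B·R_B + V_BE, so I_B = (15 − 0.7)/390 kΩ = 0.0367 mA.
In the active region I_C = β·I_B = 75 × 0.0367 = 2.75 mA.
Collector loop: V_CE = V_CC − I_C·R_C = 15 − 2.75×4.7 = 2.07 V.
Since V_CE = 2.07 V > V_CE(sat) ≈ 0.2 V, the transistor is in the active region as assumed.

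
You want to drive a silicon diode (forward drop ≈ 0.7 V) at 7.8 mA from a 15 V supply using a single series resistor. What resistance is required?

The resistor drops V_S − V_D = 15 − 0.7 = 14.3 V at 7.8 mA.
R = 14.3 V / 7.8 mA = 1.83 kΩ.

R ≈ 1.8 kΩ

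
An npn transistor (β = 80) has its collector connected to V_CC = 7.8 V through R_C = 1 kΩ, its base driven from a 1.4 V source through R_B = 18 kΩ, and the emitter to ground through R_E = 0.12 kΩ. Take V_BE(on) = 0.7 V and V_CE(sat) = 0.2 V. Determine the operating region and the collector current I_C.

active; I_C ≈ 2 mA

Assume active. Base-emitter loop: I_B = (V_BB − V_BE)/(R_B + (β+1)R_E) = (1.4 − 0.7)/(18 + 81×0.12) = 0.0253 mA.
I_C = β·I_B = 80×0.0253 = 2.02 mA.
V_CE = V_CC − I_C·R_C − I_E·R_E = 7.8 − 2.02×1 − 2.05×0.12 = 5.53 V > V_CE(sat), so the active-region assumption holds.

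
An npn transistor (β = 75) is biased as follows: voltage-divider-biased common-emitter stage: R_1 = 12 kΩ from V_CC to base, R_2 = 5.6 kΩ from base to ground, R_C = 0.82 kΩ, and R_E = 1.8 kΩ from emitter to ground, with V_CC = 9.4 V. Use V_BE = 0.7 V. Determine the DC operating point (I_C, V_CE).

I_C ≈ 1.2 mA, V_CE ≈ 6.2 V

Thevenize the base divider: V_Th = V_CC·R_2/(R_1+R_2) = 9.4×5.6/17.6 = 2.99 V, R_Th = R_1‖R_2 = 3.82 kΩ.
Base-emitter loop: V_Th = I_B·R_Th + V_BE + (β+1)I_B·R_E, so I_B = (2.99 − 0.7) / (3.82 + 76×1.8) = 0.0163 mA.
I_C = β·I_B = 75×0.0163 = 1.22 mA, and I_E = (β+1)I_B = 1.24 mA.
V_CE = V_CC − I_C·R_C − I_E·R_E = 9.4 − 1.22×0.82 − 1.24×1.8 = 6.17 V.
V_CE = 6.17 V > 0.2 V confirms active-region operation.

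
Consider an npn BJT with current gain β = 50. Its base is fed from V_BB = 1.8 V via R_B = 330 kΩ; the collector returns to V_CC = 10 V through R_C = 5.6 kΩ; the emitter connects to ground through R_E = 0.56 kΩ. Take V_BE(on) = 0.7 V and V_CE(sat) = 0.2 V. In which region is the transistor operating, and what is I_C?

Assume active. Base-emitter loop: I_B = (V_BB − V_BE)/(R_B + (β+1)R_E) = (1.8 − 0.7)/(330 + 51×0.56) = 0.00307 mA.
I_C = β·I_B = 50×0.00307 = 0.153 mA.
V_CE = V_CC − I_C·R_C − I_E·R_E = 10 − 0.153×5.6 − 0.156×0.56 = 9.05 V > V_CE(sat), so the active-region assumption holds.

active; I_C ≈ 0.15 mA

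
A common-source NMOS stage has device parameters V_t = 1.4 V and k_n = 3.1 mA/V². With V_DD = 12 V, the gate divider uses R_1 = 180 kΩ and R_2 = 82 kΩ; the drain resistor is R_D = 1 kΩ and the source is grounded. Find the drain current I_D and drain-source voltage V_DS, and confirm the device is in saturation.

V_G = V_DD·R_2/(R_1+R_2) = 12×82/262 = 3.76 V. With the source grounded, V_GS = V_G = 3.76 V.
Assume saturation: I_D = (k_n/2)(V_GS − V_t)² = (3.1/2)×(3.76 − 1.4)² = 1.55×2.36² = 8.6 mA.
V_DS = V_DD − I_D·R_D = 12 − 8.6×1 = 3.4 V.
Saturation requires V_DS ≥ V_GS − V_t = 2.36 V; 3.4 ≥ 2.36 ✓.

I_D ≈ 8.6 mA, V_DS ≈ 3.4 V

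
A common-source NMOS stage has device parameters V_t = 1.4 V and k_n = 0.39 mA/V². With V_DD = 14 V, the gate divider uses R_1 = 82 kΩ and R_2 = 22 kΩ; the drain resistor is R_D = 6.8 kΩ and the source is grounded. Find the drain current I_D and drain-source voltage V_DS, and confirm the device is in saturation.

V_G = V_DD·R_2/(R_1+R_2) = 14×22/104 = 2.96 V. With the source grounded, V_GS = V_G = 2.96 V.
Assume saturation: I_D = (k_n/2)(V_GS − V_t)² = (0.39/2)×(2.96 − 1.4)² = 0.195×1.56² = 0.475 mA.
V_DS = V_DD − I_D·R_D = 14 − 0.475×6.8 = 10.8 V.
Saturation requires V_DS ≥ V_GS − V_t = 1.56 V; 10.8 ≥ 1.56 ✓.

I_D ≈ 0.48 mA, V_DS ≈ 11 V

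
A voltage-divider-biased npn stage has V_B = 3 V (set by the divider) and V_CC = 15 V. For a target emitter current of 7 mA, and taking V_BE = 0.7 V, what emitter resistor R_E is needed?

V_E = V_B − V_BE = 3 − 0.7 = 2.3 V.
R_E = V_E / I_E = 2.3 / 7 = 0.329 kΩ.

R_E ≈ 0.33 kΩ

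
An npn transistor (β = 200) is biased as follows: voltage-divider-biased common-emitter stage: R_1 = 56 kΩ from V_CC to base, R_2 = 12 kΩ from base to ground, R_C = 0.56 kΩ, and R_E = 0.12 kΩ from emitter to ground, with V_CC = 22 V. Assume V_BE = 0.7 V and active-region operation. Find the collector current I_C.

Thevenize the base divider: V_Th = V_CC·R_2/(R_1+R_2) = 22×12/68 = 3.88 V, R_Th = R_1‖R_2 = 9.88 kΩ.
Base-emitter loop: V_Th = I_B·R_Th + V_BE + (β+1)I_B·R_E, so I_B = (3.88 − 0.7) / (9.88 + 201×0.12) = 0.0936 mA.
I_C = β·I_B = 200×0.0936 = 18.7 mA, and I_E = (β+1)I_B = 18.8 mA.
V_CE = V_CC − I_C·R_C − I_E·R_E = 22 − 18.7×0.56 − 18.8×0.12 = 9.26 V.
V_CE = 9.26 V > 0.2 V confirms active-region operation.

I_C ≈ 19 mA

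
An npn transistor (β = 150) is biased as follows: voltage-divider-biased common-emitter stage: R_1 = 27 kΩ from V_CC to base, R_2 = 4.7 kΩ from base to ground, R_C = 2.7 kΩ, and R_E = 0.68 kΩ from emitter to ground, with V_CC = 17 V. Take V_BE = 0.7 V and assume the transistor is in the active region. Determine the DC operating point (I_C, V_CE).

I_C ≈ 2.6 mA, V_CE ≈ 8.3 V

Thevenize the base divider: V_Th = V_CC·R_2/(R_1+R_2) = 17×4.7/31.7 = 2.52 V, R_Th = R_1‖R_2 = 4 kΩ.
Base-emitter loop: V_Th = I_B·R_Th + V_BE + (β+1)I_B·R_E, so I_B = (2.52 − 0.7) / (4 + 151×0.68) = 0.0171 mA.
I_C = β·I_B = 150×0.0171 = 2.56 mA, and I_E = (β+1)I_B = 2.58 mA.
V_CE = V_CC − I_C·R_C − I_E·R_E = 17 − 2.56×2.7 − 2.58×0.68 = 8.34 V.
V_CE = 8.34 V > 0.2 V confirms active-region operation.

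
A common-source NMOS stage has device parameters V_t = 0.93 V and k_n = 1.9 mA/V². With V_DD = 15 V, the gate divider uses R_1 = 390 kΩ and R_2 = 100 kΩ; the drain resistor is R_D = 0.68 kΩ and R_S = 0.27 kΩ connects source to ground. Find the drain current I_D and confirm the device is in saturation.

I_D ≈ 2.2 mA

V_G = V_DD·R_2/(R_1+R_2) = 15×100/490 = 3.06 V.
Assume saturation: I_D = (k_n/2)(V_GS − V_t)² with V_GS = V_G − I_D·R_S = 3.06 − 0.27·I_D.
Substituting gives 0.0693·I_D² − 2.09·I_D + 4.32 = 0, with roots I_D = 2.23 or 28 mA.
The root I_D = 28 mA gives V_GS = -4.5 V ≤ V_t, so take I_D = 2.23 mA.
Then V_GS = 2.46 V and V_DS = V_DD − I_D(R_D+R_S) = 15 − 2.23×0.95 = 12.9 V.
Saturation requires V_DS ≥ V_GS − V_t = 1.53 V; 12.9 ≥ 1.53 ✓.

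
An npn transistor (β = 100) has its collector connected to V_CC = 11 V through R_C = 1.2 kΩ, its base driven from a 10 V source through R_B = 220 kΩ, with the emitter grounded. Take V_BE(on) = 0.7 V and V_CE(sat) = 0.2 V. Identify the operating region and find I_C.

active; I_C ≈ 4.2 mA

Assume active. Base-emitter loop: I_B = (V_BB − V_BE)/R_B = (10 − 0.7)/220 = 0.0423 mA.
I_C = β·I_B = 100×0.0423 = 4.23 mA.
V_CE = V_CC − I_C·R_C = 11 − 4.23×1.2 = 5.93 V > V_CE(sat), so the active-region assumption holds.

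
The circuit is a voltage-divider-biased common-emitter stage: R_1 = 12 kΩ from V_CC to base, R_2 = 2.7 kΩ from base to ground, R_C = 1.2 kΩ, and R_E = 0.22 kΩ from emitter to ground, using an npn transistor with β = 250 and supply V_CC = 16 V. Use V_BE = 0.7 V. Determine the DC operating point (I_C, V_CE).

I_C ≈ 9.7 mA, V_CE ≈ 2.2 V

Thevenize the base divider: V_Th = V_CC·R_2/(R_1+R_2) = 16×2.7/14.7 = 2.94 V, R_Th = R_1‖R_2 = 2.2 kΩ.
Base-emitter loop: V_Th = I_B·R_Th + V_BE + (β+1)I_B·R_E, so I_B = (2.94 − 0.7) / (2.2 + 251×0.22) = 0.039 mA.
I_C = β·I_B = 250×0.039 = 9.75 mA, and I_E = (β+1)I_B = 9.79 mA.
V_CE = V_CC − I_C·R_C − I_E·R_E = 16 − 9.75×1.2 − 9.79×0.22 = 2.15 V.
V_CE = 2.15 V > 0.2 V confirms active-region operation.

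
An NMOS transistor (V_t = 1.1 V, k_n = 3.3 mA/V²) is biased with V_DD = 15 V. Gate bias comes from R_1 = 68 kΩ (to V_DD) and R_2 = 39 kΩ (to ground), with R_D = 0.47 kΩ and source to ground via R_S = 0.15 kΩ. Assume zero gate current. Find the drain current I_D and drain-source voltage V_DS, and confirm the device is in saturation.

V_G = V_DD·R_2/(R_1+R_2) = 15×39/107 = 5.47 V.
Assume saturation: I_D = (k_n/2)(V_GS − V_t)² with V_GS = V_G − I_D·R_S = 5.47 − 0.15·I_D.
Substituting gives 0.0371·I_D² − 3.16·I_D + 31.5 = 0, with roots I_D = 11.5 or 73.7 mA.
The root I_D = 73.7 mA gives V_GS = -5.58 V ≤ V_t, so take I_D = 11.5 mA.
Then V_GS = 3.74 V and V_DS = V_DD − I_D(R_D+R_S) = 15 − 11.5×0.62 = 7.86 V.
Saturation requires V_DS ≥ V_GS − V_t = 2.64 V; 7.86 ≥ 2.64 ✓.

I_D ≈ 12 mA, V_DS ≈ 7.9 V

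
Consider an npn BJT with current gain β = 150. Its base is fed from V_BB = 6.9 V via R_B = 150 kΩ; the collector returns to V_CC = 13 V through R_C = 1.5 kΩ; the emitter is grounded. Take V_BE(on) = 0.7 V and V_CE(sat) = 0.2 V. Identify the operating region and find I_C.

active; I_C ≈ 6.2 mA

Assume active. Base-emitter loop: I_B = (V_BB − V_BE)/R_B = (6.9 − 0.7)/150 = 0.0413 mA.
I_C = β·I_B = 150×0.0413 = 6.2 mA.
V_CE = V_CC − I_C·R_C = 13 − 6.2×1.5 = 3.7 V > V_CE(sat), so the active-region assumption holds.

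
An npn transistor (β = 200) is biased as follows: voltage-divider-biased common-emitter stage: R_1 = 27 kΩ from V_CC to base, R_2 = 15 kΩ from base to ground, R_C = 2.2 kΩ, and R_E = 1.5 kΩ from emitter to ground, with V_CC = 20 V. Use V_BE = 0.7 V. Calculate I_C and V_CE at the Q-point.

I_C ≈ 4.1 mA, V_CE ≈ 4.6 V

Thevenize the base divider: V_Th = V_CC·R_2/(R_1+R_2) = 20×15/42 = 7.14 V, R_Th = R_1‖R_2 = 9.64 kΩ.
Base-emitter loop: V_Th = I_B·R_Th + V_BE + (β+1)I_B·R_E, so I_B = (7.14 − 0.7) / (9.64 + 201×1.5) = 0.0207 mA.
I_C = β·I_B = 200×0.0207 = 4.14 mA, and I_E = (β+1)I_B = 4.16 mA.
V_CE = V_CC − I_C·R_C − I_E·R_E = 20 − 4.14×2.2 − 4.16×1.5 = 4.65 V.
V_CE = 4.65 V > 0.2 V confirms active-region operation.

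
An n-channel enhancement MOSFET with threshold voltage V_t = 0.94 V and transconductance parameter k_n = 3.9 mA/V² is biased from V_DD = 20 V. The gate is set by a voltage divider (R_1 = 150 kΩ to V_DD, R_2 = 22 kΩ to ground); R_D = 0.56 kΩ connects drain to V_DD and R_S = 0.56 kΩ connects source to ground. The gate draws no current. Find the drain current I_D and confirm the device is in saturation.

I_D ≈ 1.4 mA

V_G = V_DD·R_2/(R_1+R_2) = 20×22/172 = 2.56 V.
Assume saturation: I_D = (k_n/2)(V_GS − V_t)² with V_GS = V_G − I_D·R_S = 2.56 − 0.56·I_D.
Substituting gives 0.612·I_D² − 4.53·I_D + 5.11 = 0, with roots I_D = 1.38 or 6.03 mA.
The root I_D = 6.03 mA gives V_GS = -0.818 V ≤ V_t, so take I_D = 1.38 mA.
Then V_GS = 1.78 V and V_DS = V_DD − I_D(R_D+R_S) = 20 − 1.38×1.12 = 18.4 V.
Saturation requires V_DS ≥ V_GS − V_t = 0.843 V; 18.4 ≥ 0.843 ✓.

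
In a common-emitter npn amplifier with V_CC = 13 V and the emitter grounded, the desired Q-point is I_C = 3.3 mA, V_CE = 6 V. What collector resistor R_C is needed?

R_C ≈ 2.1 kΩ

Collector loop: V_CC = I_C·R_C + V_CE.
R_C = (V_CC − V_CE)/I_C = (13 − 6)/3.3 = 2.12 kΩ.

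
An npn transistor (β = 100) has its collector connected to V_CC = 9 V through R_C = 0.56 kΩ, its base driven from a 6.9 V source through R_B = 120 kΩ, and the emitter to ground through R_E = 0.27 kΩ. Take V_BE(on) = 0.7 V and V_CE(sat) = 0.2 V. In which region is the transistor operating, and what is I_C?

active; I_C ≈ 4.2 mA

Assume active. Base-emitter loop: I_B = (V_BB − V_BE)/(R_B + (β+1)R_E) = (6.9 − 0.7)/(120 + 101×0.27) = 0.0421 mA.
I_C = β·I_B = 100×0.0421 = 4.21 mA.
V_CE = V_CC − I_C·R_C − I_E·R_E = 9 − 4.21×0.56 − 4.25×0.27 = 5.49 V > V_CE(sat), so the active-region assumption holds.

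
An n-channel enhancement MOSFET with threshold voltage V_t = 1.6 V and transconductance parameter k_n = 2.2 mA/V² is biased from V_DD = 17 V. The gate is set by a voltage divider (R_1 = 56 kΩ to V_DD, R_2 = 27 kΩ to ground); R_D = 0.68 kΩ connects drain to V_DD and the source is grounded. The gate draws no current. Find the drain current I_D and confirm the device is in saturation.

V_G = V_DD·R_2/(R_1+R_2) = 17×27/83 = 5.53 V. With the source grounded, V_GS = V_G = 5.53 V.
Assume saturation: I_D = (k_n/2)(V_GS − V_t)² = (2.2/2)×(5.53 − 1.6)² = 1.1×3.93² = 17 mA.
V_DS = V_DD − I_D·R_D = 17 − 17×0.68 = 5.45 V.
Saturation requires V_DS ≥ V_GS − V_t = 3.93 V; 5.45 ≥ 3.93 ✓.

I_D ≈ 17 mA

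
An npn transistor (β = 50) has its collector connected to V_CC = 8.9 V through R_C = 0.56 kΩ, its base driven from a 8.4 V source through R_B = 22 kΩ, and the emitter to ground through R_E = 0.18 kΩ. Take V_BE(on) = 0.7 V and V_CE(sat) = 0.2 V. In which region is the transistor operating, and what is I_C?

Assume active: I_B = (8.4 − 0.7)/(22 + 51×0.18) = 0.247 mA, I_C = β·I_B = 12.3 mA.
Then V_CE = 8.9 − 12.3×0.56 − 12.6×0.18 = -0.282 V < 0.2 V — the active assumption fails.
Re-solve with V_CE = 0.2 V. KCL at the emitter: V_E/R_E = (V_BB−0.7−V_E)/R_B + (V_CC−0.2−V_E)/R_C, giving V_E = 2.15 V.
I_C = (V_CC − 0.2 − V_E)/R_C = (8.7 − 2.15)/0.56 = 11.7 mA.
Check: I_B = (7.7 − 2.15)/22 = 0.252 mA, and β·I_B = 12.6 mA > I_C, confirming saturation.

saturation; I_C ≈ 12 mA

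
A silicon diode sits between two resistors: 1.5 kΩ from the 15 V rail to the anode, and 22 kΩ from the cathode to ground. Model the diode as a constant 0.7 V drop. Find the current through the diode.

The two resistors are in series with the diode, so KVL gives 15 = I·1.5 + 0.7 + I·22.
I = (15 − 0.7) / (1.5 + 22) kΩ = 14.3 / 23.5 = 0.609 mA.

I ≈ 0.61 mA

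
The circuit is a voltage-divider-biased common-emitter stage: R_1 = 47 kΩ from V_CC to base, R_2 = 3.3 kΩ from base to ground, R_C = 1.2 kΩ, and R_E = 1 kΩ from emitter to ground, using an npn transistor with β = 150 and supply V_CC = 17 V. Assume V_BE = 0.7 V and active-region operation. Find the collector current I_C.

I_C ≈ 0.4 mA

Thevenize the base divider: V_Th = V_CC·R_2/(R_1+R_2) = 17×3.3/50.3 = 1.12 V, R_Th = R_1‖R_2 = 3.08 kΩ.
Base-emitter loop: V_Th = I_B·R_Th + V_BE + (β+1)I_B·R_E, so I_B = (1.12 − 0.7) / (3.08 + 151×1) = 0.0027 mA.
I_C = β·I_B = 150×0.0027 = 0.404 mA, and I_E = (β+1)I_B = 0.407 mA.
V_CE = V_CC − I_C·R_C − I_E·R_E = 17 − 0.404×1.2 − 0.407×1 = 16.1 V.
V_CE = 16.1 V > 0.2 V confirms active-region operation.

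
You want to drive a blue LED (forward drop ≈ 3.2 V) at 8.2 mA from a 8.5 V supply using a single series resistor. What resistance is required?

R ≈ 0.65 kΩ

The resistor drops V_S − V_D = 8.5 − 3.2 = 5.3 V at 8.2 mA.
R = 5.3 V / 8.2 mA = 0.646 kΩ.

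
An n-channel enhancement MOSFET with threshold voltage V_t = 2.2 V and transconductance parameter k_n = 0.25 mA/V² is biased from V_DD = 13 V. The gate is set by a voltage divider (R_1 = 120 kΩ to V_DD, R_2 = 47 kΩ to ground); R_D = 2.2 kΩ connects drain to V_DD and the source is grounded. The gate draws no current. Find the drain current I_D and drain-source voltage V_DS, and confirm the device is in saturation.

I_D ≈ 0.27 mA, V_DS ≈ 12 V

V_G = V_DD·R_2/(R_1+R_2) = 13×47/167 = 3.66 V. With the source grounded, V_GS = V_G = 3.66 V.
Assume saturation: I_D = (k_n/2)(V_GS − V_t)² = (0.25/2)×(3.66 − 2.2)² = 0.125×1.46² = 0.266 mA.
V_DS = V_DD − I_D·R_D = 13 − 0.266×2.2 = 12.4 V.
Saturation requires V_DS ≥ V_GS − V_t = 1.46 V; 12.4 ≥ 1.46 ✓.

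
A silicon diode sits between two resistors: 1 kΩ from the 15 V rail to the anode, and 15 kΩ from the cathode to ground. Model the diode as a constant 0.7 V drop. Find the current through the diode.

The two resistors are in series with the diode, so KVL gives 15 = I·1 + 0.7 + I·15.
I = (15 − 0.7) / (1 + 15) kΩ = 14.3 / 16 = 0.894 mA.

I ≈ 0.89 mA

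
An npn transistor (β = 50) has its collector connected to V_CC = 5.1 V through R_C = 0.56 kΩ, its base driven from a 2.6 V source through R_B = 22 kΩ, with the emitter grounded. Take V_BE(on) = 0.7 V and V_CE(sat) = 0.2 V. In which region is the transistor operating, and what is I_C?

active; I_C ≈ 4.3 mA

Assume active. Base-emitter loop: I_B = (V_BB − V_BE)/R_B = (2.6 − 0.7)/22 = 0.0864 mA.
I_C = β·I_B = 50×0.0864 = 4.32 mA.
V_CE = V_CC − I_C·R_C = 5.1 − 4.32×0.56 = 2.68 V > V_CE(sat), so the active-region assumption holds.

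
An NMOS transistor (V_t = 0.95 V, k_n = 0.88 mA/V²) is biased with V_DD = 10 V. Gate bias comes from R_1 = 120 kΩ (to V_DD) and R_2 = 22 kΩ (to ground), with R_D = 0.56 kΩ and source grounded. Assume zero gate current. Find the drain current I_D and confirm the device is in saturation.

V_G = V_DD·R_2/(R_1+R_2) = 10×22/142 = 1.55 V. With the source grounded, V_GS = V_G = 1.55 V.
Assume saturation: I_D = (k_n/2)(V_GS − V_t)² = (0.88/2)×(1.55 − 0.95)² = 0.44×0.599² = 0.158 mA.
V_DS = V_DD − I_D·R_D = 10 − 0.158×0.56 = 9.91 V.
Saturation requires V_DS ≥ V_GS − V_t = 0.599 V; 9.91 ≥ 0.599 ✓.

I_D ≈ 0.16 mA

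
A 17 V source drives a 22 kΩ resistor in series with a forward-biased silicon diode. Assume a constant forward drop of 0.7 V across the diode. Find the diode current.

KVL around the loop: 17 = V_D + I·R = 0.7 + I × 22 kΩ.
So I = (17 − 0.7) / 22 kΩ = 16.3 / 22 = 0.741 mA.

I ≈ 0.74 mA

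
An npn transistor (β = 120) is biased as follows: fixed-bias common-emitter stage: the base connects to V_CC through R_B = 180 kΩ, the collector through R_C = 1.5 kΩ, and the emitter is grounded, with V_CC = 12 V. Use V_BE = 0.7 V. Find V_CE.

V_CE ≈ 0.7 V

Base loop: V_CC = I_B·R_B + V_BE, so I_B = (12 − 0.7)/180 kΩ = 0.0628 mA.
In the active region I_C = β·I_B = 120 × 0.0628 = 7.53 mA.
Collector loop: V_CE = V_CC − I_C·R_C = 12 − 7.53×1.5 = 0.7 V.
Since V_CE = 0.7 V > V_CE(sat) ≈ 0.2 V, the transistor is in the active region as assumed.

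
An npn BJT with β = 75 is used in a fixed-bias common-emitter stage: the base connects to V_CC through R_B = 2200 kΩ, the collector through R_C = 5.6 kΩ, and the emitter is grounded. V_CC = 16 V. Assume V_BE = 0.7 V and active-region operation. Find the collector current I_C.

I_C ≈ 0.52 mA

Base loop: V_CC = I_B·R_B + V_BE, so I_B = (16 − 0.7)/2200 kΩ = 0.00695 mA.
In the active region I_C = β·I_B = 75 × 0.00695 = 0.522 mA.
Collector loop: V_CE = V_CC − I_C·R_C = 16 − 0.522×5.6 = 13.1 V.
Since V_CE = 13.1 V > V_CE(sat) ≈ 0.2 V, the transistor is in the active region as assumed.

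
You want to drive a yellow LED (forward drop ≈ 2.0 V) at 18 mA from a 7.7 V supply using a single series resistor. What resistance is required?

R ≈ 0.32 kΩ

The resistor drops V_S − V_D = 7.7 − 2.0 = 5.7 V at 18 mA.
R = 5.7 V / 18 mA = 0.317 kΩ.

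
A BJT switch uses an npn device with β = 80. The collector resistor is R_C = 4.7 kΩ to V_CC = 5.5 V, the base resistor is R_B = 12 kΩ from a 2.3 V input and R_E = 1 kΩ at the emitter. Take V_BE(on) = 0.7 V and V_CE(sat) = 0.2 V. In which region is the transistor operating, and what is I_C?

Assume active: I_B = (2.3 − 0.7)/(12 + 81×1) = 0.0172 mA, I_C = β·I_B = 1.38 mA.
Then V_CE = 5.5 − 1.38×4.7 − 1.39×1 = -2.36 V < 0.2 V — the active assumption fails.
Re-solve with V_CE = 0.2 V. KCL at the emitter: V_E/R_E = (V_BB−0.7−V_E)/R_B + (V_CC−0.2−V_E)/R_C, giving V_E = 0.973 V.
I_C = (V_CC − 0.2 − V_E)/R_C = (5.3 − 0.973)/4.7 = 0.921 mA.
Check: I_B = (1.6 − 0.973)/12 = 0.0523 mA, and β·I_B = 4.18 mA > I_C, confirming saturation.

saturation; I_C ≈ 0.92 mA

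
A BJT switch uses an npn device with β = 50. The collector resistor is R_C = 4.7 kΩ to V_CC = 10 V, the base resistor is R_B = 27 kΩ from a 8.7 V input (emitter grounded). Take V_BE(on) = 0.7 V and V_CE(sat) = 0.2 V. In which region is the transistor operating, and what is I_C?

Assume active: I_B = (8.7 − 0.7)/27 = 0.296 mA, giving I_C = β·I_B = 14.8 mA.
But then V_CE = 10 − 14.8×4.7 = -59.6 V < V_CE(sat) = 0.2 V — impossible in the active region.
So the transistor is saturated. With V_CE = 0.2 V, I_C = (V_CC − 0.2)/R_C = 9.8/4.7 = 2.09 mA.
Check: β·I_B = 14.8 mA > I_C = 2.09 mA, confirming saturation.

saturation; I_C ≈ 2.1 mA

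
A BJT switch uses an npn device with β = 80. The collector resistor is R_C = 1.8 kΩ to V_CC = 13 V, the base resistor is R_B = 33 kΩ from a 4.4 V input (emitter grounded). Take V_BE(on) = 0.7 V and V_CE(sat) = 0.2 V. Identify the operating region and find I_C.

Assume active: I_B = (4.4 − 0.7)/33 = 0.112 mA, giving I_C = β·I_B = 8.97 mA.
But then V_CE = 13 − 8.97×1.8 = -3.15 V < V_CE(sat) = 0.2 V — impossible in the active region.
So the transistor is saturated. With V_CE = 0.2 V, I_C = (V_CC − 0.2)/R_C = 12.8/1.8 = 7.11 mA.
Check: β·I_B = 8.97 mA > I_C = 7.11 mA, confirming saturation.

saturation; I_C ≈ 7.1 mA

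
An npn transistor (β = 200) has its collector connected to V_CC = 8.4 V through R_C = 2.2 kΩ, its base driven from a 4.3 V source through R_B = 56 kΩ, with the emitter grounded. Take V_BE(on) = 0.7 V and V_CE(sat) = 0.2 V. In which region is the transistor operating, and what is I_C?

Assume active: I_B = (4.3 − 0.7)/56 = 0.0643 mA, giving I_C = β·I_B = 12.9 mA.
But then V_CE = 8.4 − 12.9×2.2 = -19.9 V < V_CE(sat) = 0.2 V — impossible in the active region.
So the transistor is saturated. With V_CE = 0.2 V, I_C = (V_CC − 0.2)/R_C = 8.2/2.2 = 3.73 mA.
Check: β·I_B = 12.9 mA > I_C = 3.73 mA, confirming saturation.

saturation; I_C ≈ 3.7 mA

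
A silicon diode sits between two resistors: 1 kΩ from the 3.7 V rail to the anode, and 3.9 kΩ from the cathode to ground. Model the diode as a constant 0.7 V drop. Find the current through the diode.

The two resistors are in series with the diode, so KVL gives 3.7 = I·1 + 0.7 + I·3.9.
I = (3.7 − 0.7) / (1 + 3.9) kΩ = 3 / 4.9 = 0.612 mA.

I ≈ 0.61 mA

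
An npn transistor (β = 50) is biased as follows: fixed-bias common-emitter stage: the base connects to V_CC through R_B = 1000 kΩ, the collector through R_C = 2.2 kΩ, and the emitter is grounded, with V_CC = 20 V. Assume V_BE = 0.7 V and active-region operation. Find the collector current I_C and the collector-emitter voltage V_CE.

I_C ≈ 0.97 mA, V_CE ≈ 18 V

Base loop: V_CC = I_B·R_B + V_BE, so I_B = (20 − 0.7)/1000 kΩ = 0.0193 mA.
In the active region I_C = β·I_B = 50 × 0.0193 = 0.965 mA.
Collector loop: V_CE = V_CC − I_C·R_C = 20 − 0.965×2.2 = 17.9 V.
Since V_CE = 17.9 V > V_CE(sat) ≈ 0.2 V, the transistor is in the active region as assumed.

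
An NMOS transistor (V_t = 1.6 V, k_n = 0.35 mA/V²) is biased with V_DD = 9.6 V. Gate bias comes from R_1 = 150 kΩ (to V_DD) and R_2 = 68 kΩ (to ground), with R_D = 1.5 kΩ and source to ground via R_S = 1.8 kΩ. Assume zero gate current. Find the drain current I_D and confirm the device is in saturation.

V_G = V_DD·R_2/(R_1+R_2) = 9.6×68/218 = 2.99 V.
Assume saturation: I_D = (k_n/2)(V_GS − V_t)² with V_GS = V_G − I_D·R_S = 2.99 − 1.8·I_D.
Substituting gives 0.567·I_D² − 1.88·I_D + 0.34 = 0, with roots I_D = 0.192 or 3.12 mA.
The root I_D = 3.12 mA gives V_GS = -2.62 V ≤ V_t, so take I_D = 0.192 mA.
Then V_GS = 2.65 V and V_DS = V_DD − I_D(R_D+R_S) = 9.6 − 0.192×3.3 = 8.97 V.
Saturation requires V_DS ≥ V_GS − V_t = 1.05 V; 8.97 ≥ 1.05 ✓.

I_D ≈ 0.19 mA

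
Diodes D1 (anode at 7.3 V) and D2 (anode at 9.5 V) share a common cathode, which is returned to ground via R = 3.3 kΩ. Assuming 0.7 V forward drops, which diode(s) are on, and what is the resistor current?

Assume both conduct. Then node N would need to be at both 7.3−0.7 = 6.6 V and 9.5−0.7 = 8.8 V, which is impossible.
Assume only D2 conducts: V_N = 9.5 − 0.7 = 8.8 V, so I_R = 8.8/3.3 = 2.67 mA.
Check D1: its anode-to-cathode voltage is 7.3 − 8.8 = -1.5 V < 0.7 V, so it is off. The assumption is consistent.

Only D2 conducts; I_R ≈ 2.7 mA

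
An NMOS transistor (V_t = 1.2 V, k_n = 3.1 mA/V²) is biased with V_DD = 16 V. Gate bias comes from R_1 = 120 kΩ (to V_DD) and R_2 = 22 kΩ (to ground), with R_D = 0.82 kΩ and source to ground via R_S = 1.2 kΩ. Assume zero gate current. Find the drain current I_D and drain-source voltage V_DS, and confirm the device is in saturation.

I_D ≈ 0.56 mA, V_DS ≈ 15 V

V_G = V_DD·R_2/(R_1+R_2) = 16×22/142 = 2.48 V.
Assume saturation: I_D = (k_n/2)(V_GS − V_t)² with V_GS = V_G − I_D·R_S = 2.48 − 1.2·I_D.
Substituting gives 2.23·I_D² − 5.76·I_D + 2.54 = 0, with roots I_D = 0.563 or 2.02 mA.
The root I_D = 2.02 mA gives V_GS = 0.0595 V ≤ V_t, so take I_D = 0.563 mA.
Then V_GS = 1.8 V and V_DS = V_DD − I_D(R_D+R_S) = 16 − 0.563×2.02 = 14.9 V.
Saturation requires V_DS ≥ V_GS − V_t = 0.603 V; 14.9 ≥ 0.603 ✓.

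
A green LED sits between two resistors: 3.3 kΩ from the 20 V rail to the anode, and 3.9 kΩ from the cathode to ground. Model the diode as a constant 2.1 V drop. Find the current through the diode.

I ≈ 2.5 mA

The two resistors are in series with the diode, so KVL gives 20 = I·3.3 + 2.1 + I·3.9.
I = (20 − 2.1) / (3.3 + 3.9) kΩ = 17.9 / 7.2 = 2.49 mA.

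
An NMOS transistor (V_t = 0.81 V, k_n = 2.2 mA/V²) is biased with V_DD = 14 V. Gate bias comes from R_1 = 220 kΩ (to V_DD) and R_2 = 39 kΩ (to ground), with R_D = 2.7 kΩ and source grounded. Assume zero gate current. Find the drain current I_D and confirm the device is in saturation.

V_G = V_DD·R_2/(R_1+R_2) = 14×39/259 = 2.11 V. With the source grounded, V_GS = V_G = 2.11 V.
Assume saturation: I_D = (k_n/2)(V_GS − V_t)² = (2.2/2)×(2.11 − 0.81)² = 1.1×1.3² = 1.85 mA.
V_DS = V_DD − I_D·R_D = 14 − 1.85×2.7 = 9 V.
Saturation requires V_DS ≥ V_GS − V_t = 1.3 V; 9 ≥ 1.3 ✓.

I_D ≈ 1.9 mA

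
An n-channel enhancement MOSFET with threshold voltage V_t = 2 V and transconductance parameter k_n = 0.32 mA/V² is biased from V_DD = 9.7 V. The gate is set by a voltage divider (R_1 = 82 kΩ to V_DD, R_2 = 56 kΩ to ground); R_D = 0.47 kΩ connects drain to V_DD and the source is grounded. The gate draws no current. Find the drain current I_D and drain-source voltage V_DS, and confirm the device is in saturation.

V_G = V_DD·R_2/(R_1+R_2) = 9.7×56/138 = 3.94 V. With the source grounded, V_GS = V_G = 3.94 V.
Assume saturation: I_D = (k_n/2)(V_GS − V_t)² = (0.32/2)×(3.94 − 2)² = 0.16×1.94² = 0.6 mA.
V_DS = V_DD − I_D·R_D = 9.7 − 0.6×0.47 = 9.42 V.
Saturation requires V_DS ≥ V_GS − V_t = 1.94 V; 9.42 ≥ 1.94 ✓.

I_D ≈ 0.6 mA, V_DS ≈ 9.4 V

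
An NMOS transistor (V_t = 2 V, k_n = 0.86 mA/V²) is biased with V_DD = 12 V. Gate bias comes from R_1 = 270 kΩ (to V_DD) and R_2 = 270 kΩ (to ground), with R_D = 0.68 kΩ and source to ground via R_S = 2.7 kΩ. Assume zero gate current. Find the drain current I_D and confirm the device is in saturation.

I_D ≈ 0.94 mA

V_G = V_DD·R_2/(R_1+R_2) = 12×270/540 = 6 V.
Assume saturation: I_D = (k_n/2)(V_GS − V_t)² with V_GS = V_G − I_D·R_S = 6 − 2.7·I_D.
Substituting gives 3.13·I_D² − 10.3·I_D + 6.88 = 0, with roots I_D = 0.935 or 2.35 mA.
The root I_D = 2.35 mA gives V_GS = -0.336 V ≤ V_t, so take I_D = 0.935 mA.
Then V_GS = 3.47 V and V_DS = V_DD − I_D(R_D+R_S) = 12 − 0.935×3.38 = 8.84 V.
Saturation requires V_DS ≥ V_GS − V_t = 1.47 V; 8.84 ≥ 1.47 ✓.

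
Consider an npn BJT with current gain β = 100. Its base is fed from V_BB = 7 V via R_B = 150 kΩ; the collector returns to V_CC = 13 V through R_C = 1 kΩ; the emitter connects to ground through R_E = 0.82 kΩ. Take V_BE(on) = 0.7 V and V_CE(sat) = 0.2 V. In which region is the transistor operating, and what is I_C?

Assume active. Base-emitter loop: I_B = (V_BB − V_BE)/(R_B + (β+1)R_E) = (7 − 0.7)/(150 + 101×0.82) = 0.0271 mA.
I_C = β·I_B = 100×0.0271 = 2.71 mA.
V_CE = V_CC − I_C·R_C − I_E·R_E = 13 − 2.71×1 − 2.73×0.82 = 8.05 V > V_CE(sat), so the active-region assumption holds.

active; I_C ≈ 2.7 mA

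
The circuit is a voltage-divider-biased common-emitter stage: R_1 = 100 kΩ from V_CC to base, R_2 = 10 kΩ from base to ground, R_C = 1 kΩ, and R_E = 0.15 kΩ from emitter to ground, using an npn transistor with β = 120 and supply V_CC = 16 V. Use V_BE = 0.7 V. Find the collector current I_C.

I_C ≈ 3.3 mA

Thevenize the base divider: V_Th = V_CC·R_2/(R_1+R_2) = 16×10/110 = 1.45 V, R_Th = R_1‖R_2 = 9.09 kΩ.
Base-emitter loop: V_Th = I_B·R_Th + V_BE + (β+1)I_B·R_E, so I_B = (1.45 − 0.7) / (9.09 + 121×0.15) = 0.0277 mA.
I_C = β·I_B = 120×0.0277 = 3.32 mA, and I_E = (β+1)I_B = 3.35 mA.
V_CE = V_CC − I_C·R_C − I_E·R_E = 16 − 3.32×1 − 3.35×0.15 = 12.2 V.
V_CE = 12.2 V > 0.2 V confirms active-region operation.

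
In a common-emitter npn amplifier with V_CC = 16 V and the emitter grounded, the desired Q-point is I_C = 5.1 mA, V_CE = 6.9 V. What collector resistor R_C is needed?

R_C ≈ 1.8 kΩ

Collector loop: V_CC = I_C·R_C + V_CE.
R_C = (V_CC − V_CE)/I_C = (16 − 6.9)/5.1 = 1.78 kΩ.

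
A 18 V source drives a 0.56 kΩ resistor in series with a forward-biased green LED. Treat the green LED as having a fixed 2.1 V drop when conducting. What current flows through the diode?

I ≈ 28 mA

KVL around the loop: 18 = V_D + I·R = 2.1 + I × 0.56 kΩ.
So I = (18 − 2.1) / 0.56 kΩ = 15.9 / 0.56 = 28.4 mA.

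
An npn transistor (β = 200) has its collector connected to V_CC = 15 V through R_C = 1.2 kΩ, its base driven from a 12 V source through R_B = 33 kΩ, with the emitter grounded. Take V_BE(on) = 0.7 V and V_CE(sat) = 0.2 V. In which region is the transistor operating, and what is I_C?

Assume active: I_B = (12 − 0.7)/33 = 0.342 mA, giving I_C = β·I_B = 68.5 mA.
But then V_CE = 15 − 68.5×1.2 = -67.2 V < V_CE(sat) = 0.2 V — impossible in the active region.
So the transistor is saturated. With V_CE = 0.2 V, I_C = (V_CC − 0.2)/R_C = 14.8/1.2 = 12.3 mA.
Check: β·I_B = 68.5 mA > I_C = 12.3 mA, confirming saturation.

saturation; I_C ≈ 12 mA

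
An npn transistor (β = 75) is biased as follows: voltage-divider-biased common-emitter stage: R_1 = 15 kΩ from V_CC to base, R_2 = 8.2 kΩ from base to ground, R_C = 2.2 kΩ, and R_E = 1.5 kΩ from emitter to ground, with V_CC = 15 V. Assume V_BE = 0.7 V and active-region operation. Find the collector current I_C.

Thevenize the base divider: V_Th = V_CC·R_2/(R_1+R_2) = 15×8.2/23.2 = 5.3 V, R_Th = R_1‖R_2 = 5.3 kΩ.
Base-emitter loop: V_Th = I_B·R_Th + V_BE + (β+1)I_B·R_E, so I_B = (5.3 − 0.7) / (5.3 + 76×1.5) = 0.0386 mA.
I_C = β·I_B = 75×0.0386 = 2.89 mA, and I_E = (β+1)I_B = 2.93 mA.
V_CE = V_CC − I_C·R_C − I_E·R_E = 15 − 2.89×2.2 − 2.93×1.5 = 4.24 V.
V_CE = 4.24 V > 0.2 V confirms active-region operation.

I_C ≈ 2.9 mA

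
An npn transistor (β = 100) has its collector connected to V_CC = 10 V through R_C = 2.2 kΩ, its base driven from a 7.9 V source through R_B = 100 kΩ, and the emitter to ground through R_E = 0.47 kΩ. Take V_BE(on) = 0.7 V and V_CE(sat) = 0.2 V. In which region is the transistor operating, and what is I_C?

saturation; I_C ≈ 3.7 mA

Assume active: I_B = (7.9 − 0.7)/(100 + 101×0.47) = 0.0488 mA, I_C = β·I_B = 4.88 mA.
Then V_CE = 10 − 4.88×2.2 − 4.93×0.47 = -3.06 V < 0.2 V — the active assumption fails.
Re-solve with V_CE = 0.2 V. KCL at the emitter: V_E/R_E = (V_BB−0.7−V_E)/R_B + (V_CC−0.2−V_E)/R_C, giving V_E = 1.75 V.
I_C = (V_CC − 0.2 − V_E)/R_C = (9.8 − 1.75)/2.2 = 3.66 mA.
Check: I_B = (7.2 − 1.75)/100 = 0.0545 mA, and β·I_B = 5.45 mA > I_C, confirming saturation.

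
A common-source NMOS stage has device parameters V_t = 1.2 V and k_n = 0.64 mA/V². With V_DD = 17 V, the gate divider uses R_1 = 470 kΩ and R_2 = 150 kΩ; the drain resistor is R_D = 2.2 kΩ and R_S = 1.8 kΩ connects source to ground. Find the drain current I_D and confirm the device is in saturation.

I_D ≈ 0.76 mA

V_G = V_DD·R_2/(R_1+R_2) = 17×150/620 = 4.11 V.
Assume saturation: I_D = (k_n/2)(V_GS − V_t)² with V_GS = V_G − I_D·R_S = 4.11 − 1.8·I_D.
Substituting gives 1.04·I_D² − 4.36·I_D + 2.72 = 0, with roots I_D = 0.761 or 3.44 mA.
The root I_D = 3.44 mA gives V_GS = -2.08 V ≤ V_t, so take I_D = 0.761 mA.
Then V_GS = 2.74 V and V_DS = V_DD − I_D(R_D+R_S) = 17 − 0.761×4 = 14 V.
Saturation requires V_DS ≥ V_GS − V_t = 1.54 V; 14 ≥ 1.54 ✓.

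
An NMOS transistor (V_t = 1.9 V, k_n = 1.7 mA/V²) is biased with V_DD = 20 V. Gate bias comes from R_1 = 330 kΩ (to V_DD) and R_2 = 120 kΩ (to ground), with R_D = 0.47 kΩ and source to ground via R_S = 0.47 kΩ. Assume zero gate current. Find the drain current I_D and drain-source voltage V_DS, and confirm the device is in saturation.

I_D ≈ 3.2 mA, V_DS ≈ 17 V

V_G = V_DD·R_2/(R_1+R_2) = 20×120/450 = 5.33 V.
Assume saturation: I_D = (k_n/2)(V_GS − V_t)² with V_GS = V_G − I_D·R_S = 5.33 − 0.47·I_D.
Substituting gives 0.188·I_D² − 3.74·I_D + 10 = 0, with roots I_D = 3.19 or 16.7 mA.
The root I_D = 16.7 mA gives V_GS = -2.54 V ≤ V_t, so take I_D = 3.19 mA.
Then V_GS = 3.84 V and V_DS = V_DD − I_D(R_D+R_S) = 20 − 3.19×0.94 = 17 V.
Saturation requires V_DS ≥ V_GS − V_t = 1.94 V; 17 ≥ 1.94 ✓.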